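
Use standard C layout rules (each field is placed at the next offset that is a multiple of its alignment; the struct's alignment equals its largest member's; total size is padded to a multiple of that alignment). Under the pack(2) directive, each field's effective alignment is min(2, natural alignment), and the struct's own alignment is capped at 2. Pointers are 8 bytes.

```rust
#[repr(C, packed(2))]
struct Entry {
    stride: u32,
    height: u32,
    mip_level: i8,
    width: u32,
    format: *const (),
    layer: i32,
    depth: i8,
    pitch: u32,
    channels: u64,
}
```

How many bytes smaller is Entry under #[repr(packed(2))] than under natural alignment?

8

natural layout:
  0..4  stride  (4B, 4-aligned)
  4..8  height  (4B, 4-aligned)
  8..9  mip_level  (1B, 1-aligned)
  9..12  -- padding (3B)
  12..16  width  (4B, 4-aligned)
  16..24  format  (8B, 8-aligned)
  24..28  layer  (4B, 4-aligned)
  28..29  depth  (1B, 1-aligned)
  29..32  -- padding (3B)
  32..36  pitch  (4B, 4-aligned)
  36..40  -- padding (4B)
  40..48  channels  (8B, 8-aligned)
  sizeof = 48, alignof = 8
packed(2) layout:
  0..4  stride  (4B, 2-aligned)
  4..8  height  (4B, 2-aligned)
  8..9  mip_level  (1B, 1-aligned)
  9..10  -- padding (1B)
  10..14  width  (4B, 2-aligned)
  14..22  format  (8B, 2-aligned)
  22..26  layer  (4B, 2-aligned)
  26..27  depth  (1B, 1-aligned)
  27..28  -- padding (1B)
  28..32  pitch  (4B, 2-aligned)
  32..40  channels  (8B, 2-aligned)
  sizeof = 40, alignof = 2
48 − 40 = 8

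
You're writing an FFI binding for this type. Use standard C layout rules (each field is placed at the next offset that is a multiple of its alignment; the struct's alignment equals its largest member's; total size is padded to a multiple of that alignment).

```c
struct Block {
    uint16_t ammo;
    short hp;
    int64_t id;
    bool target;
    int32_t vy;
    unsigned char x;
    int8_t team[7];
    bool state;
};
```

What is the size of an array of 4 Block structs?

160

0..2  ammo  (2B, 2-aligned)
2..4  hp  (2B, 2-aligned)
4..8  -- padding (4B)
8..16  id  (8B, 8-aligned)
16..17  target  (1B, 1-aligned)
17..20  -- padding (3B)
20..24  vy  (4B, 4-aligned)
24..25  x  (1B, 1-aligned)
25..32  team  (7B, 1-aligned)
32..33  state  (1B, 1-aligned)
33..40  -- tail padding (7B)
sizeof = 40, alignof = 8
array of 4: 4 × 40 = 160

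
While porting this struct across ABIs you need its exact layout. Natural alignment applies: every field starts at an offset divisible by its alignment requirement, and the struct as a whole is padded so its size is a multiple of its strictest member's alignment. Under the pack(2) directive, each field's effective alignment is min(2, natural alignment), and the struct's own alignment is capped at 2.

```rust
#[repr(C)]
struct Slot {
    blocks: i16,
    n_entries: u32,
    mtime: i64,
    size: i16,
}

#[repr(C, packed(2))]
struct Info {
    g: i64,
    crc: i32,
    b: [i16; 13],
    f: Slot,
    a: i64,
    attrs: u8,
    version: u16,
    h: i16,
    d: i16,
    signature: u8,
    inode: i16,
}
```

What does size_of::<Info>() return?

82

Slot: 0..2  blocks  (2B, 2-aligned); 2..4  -- padding (2B); 4..8  n_entries  (4B, 4-aligned); 8..16  mtime  (8B, 8-aligned); 16..18  size  (2B, 2-aligned); 18..24  -- tail padding (6B); sizeof = 24, alignof = 8
0..8  g  (8B, 2-aligned)
8..12  crc  (4B, 2-aligned)
12..38  b  (26B, 2-aligned)
38..62  f  (24B, 2-aligned)
62..70  a  (8B, 2-aligned)
70..71  attrs  (1B, 1-aligned)
71..72  -- padding (1B)
72..74  version  (2B, 2-aligned)
74..76  h  (2B, 2-aligned)
76..78  d  (2B, 2-aligned)
78..79  signature  (1B, 1-aligned)
79..80  -- padding (1B)
80..82  inode  (2B, 2-aligned)
sizeof = 82, alignof = 2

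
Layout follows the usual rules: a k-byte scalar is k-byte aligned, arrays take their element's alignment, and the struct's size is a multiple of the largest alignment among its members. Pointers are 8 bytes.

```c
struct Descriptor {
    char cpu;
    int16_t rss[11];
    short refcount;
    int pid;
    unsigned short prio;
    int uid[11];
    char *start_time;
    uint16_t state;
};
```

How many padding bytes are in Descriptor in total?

11

0..1  cpu  (1B, 1-aligned)
1..2  -- padding (1B)
2..24  rss  (22B, 2-aligned)
24..26  refcount  (2B, 2-aligned)
26..28  -- padding (2B)
28..32  pid  (4B, 4-aligned)
32..34  prio  (2B, 2-aligned)
34..36  -- padding (2B)
36..80  uid  (44B, 4-aligned)
80..88  start_time  (8B, 8-aligned)
88..90  state  (2B, 2-aligned)
90..96  -- tail padding (6B)
sizeof = 96, alignof = 8
data bytes 85, size 96 → padding 11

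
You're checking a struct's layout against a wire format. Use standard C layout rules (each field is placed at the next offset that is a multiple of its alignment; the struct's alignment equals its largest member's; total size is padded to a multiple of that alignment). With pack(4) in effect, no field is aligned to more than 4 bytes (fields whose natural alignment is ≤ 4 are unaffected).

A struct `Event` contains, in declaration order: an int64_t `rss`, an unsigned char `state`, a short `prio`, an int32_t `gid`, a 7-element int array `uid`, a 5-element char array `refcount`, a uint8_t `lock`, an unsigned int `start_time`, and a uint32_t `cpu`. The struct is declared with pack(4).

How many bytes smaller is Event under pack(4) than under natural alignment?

natural layout:
  @0: rss [8B, align 8] → 8
  @8: state [1B, align 1] → 9
  +1 pad (align 2)
  @10: prio [2B, align 2] → 12
  @12: gid [4B, align 4] → 16
  @16: uid [28B, align 4] → 44
  @44: refcount [5B, align 1] → 49
  @49: lock [1B, align 1] → 50
  +2 pad (align 4)
  @52: start_time [4B, align 4] → 56
  @56: cpu [4B, align 4] → 60
  +4 tail pad (align 8)
  size 64, align 8
packed(4) layout:
  @0: rss [8B, align 4] → 8
  @8: state [1B, align 1] → 9
  +1 pad (align 2)
  @10: prio [2B, align 2] → 12
  @12: gid [4B, align 4] → 16
  @16: uid [28B, align 4] → 44
  @44: refcount [5B, align 1] → 49
  @49: lock [1B, align 1] → 50
  +2 pad (align 4)
  @52: start_time [4B, align 4] → 56
  @56: cpu [4B, align 4] → 60
  size 60, align 4
64 − 60 = 4

4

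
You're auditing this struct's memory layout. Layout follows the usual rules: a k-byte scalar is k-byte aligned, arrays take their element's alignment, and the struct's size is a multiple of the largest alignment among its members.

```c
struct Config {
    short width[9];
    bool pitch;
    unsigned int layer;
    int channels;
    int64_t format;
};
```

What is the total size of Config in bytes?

@0: width [18B, align 2] → 18
@18: pitch [1B, align 1] → 19
+1 pad (align 4)
@20: layer [4B, align 4] → 24
@24: channels [4B, align 4] → 28
+4 pad (align 8)
@32: format [8B, align 8] → 40
size 40, align 8

40 bytes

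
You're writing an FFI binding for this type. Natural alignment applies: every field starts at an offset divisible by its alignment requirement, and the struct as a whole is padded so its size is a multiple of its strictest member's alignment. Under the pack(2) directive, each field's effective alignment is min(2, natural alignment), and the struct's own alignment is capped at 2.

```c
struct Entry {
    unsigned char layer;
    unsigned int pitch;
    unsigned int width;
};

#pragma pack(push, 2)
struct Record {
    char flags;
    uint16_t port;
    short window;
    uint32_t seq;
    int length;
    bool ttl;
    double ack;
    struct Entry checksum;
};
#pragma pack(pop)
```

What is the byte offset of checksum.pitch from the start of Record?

28

Entry: 0..1  layer  (1B, 1-aligned); 1..4  -- padding (3B); 4..8  pitch  (4B, 4-aligned); 8..12  width  (4B, 4-aligned); sizeof = 12, alignof = 4
0..1  flags  (1B, 1-aligned)
1..2  -- padding (1B)
2..4  port  (2B, 2-aligned)
4..6  window  (2B, 2-aligned)
6..10  seq  (4B, 2-aligned)
10..14  length  (4B, 2-aligned)
14..15  ttl  (1B, 1-aligned)
15..16  -- padding (1B)
16..24  ack  (8B, 2-aligned)
24..36  checksum  (12B, 2-aligned)
within Entry: pitch at 4
24 + 4 = 28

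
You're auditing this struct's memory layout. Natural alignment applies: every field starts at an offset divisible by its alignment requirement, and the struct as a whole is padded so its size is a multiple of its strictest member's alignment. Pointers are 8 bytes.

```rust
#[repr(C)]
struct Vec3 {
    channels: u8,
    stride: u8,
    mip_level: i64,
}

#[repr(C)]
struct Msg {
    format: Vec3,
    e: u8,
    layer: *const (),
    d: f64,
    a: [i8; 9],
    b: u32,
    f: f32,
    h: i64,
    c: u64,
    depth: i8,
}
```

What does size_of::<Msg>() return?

Vec3: @0: channels [1B, align 1] → 1; @1: stride [1B, align 1] → 2; +6 pad (align 8); @8: mip_level [8B, align 8] → 16; size 16, align 8
@0: format [16B, align 8] → 16
@16: e [1B, align 1] → 17
+7 pad (align 8)
@24: layer [8B, align 8] → 32
@32: d [8B, align 8] → 40
@40: a [9B, align 1] → 49
+3 pad (align 4)
@52: b [4B, align 4] → 56
@56: f [4B, align 4] → 60
+4 pad (align 8)
@64: h [8B, align 8] → 72
@72: c [8B, align 8] → 80
@80: depth [1B, align 1] → 81
+7 tail pad (align 8)
size 88, align 8

88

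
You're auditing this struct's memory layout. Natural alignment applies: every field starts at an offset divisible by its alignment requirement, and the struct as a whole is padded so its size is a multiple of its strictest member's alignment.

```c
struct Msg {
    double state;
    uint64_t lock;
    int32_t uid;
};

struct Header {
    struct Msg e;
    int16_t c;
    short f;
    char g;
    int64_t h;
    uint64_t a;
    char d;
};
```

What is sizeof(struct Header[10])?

560

Msg: state at 0 (size 8, align 8) → ends 8; lock at 8 (size 8, align 8) → ends 16; uid at 16 (size 4, align 4) → ends 20; tail pad 4 to reach multiple of 8; total 24 bytes, alignment 8
e at 0 (size 24, align 8) → ends 24
c at 24 (size 2, align 2) → ends 26
f at 26 (size 2, align 2) → ends 28
g at 28 (size 1, align 1) → ends 29
pad 3 to align 8 for h
h at 32 (size 8, align 8) → ends 40
a at 40 (size 8, align 8) → ends 48
d at 48 (size 1, align 1) → ends 49
tail pad 7 to reach multiple of 8
total 56 bytes, alignment 8
array of 10: 10 × 56 = 560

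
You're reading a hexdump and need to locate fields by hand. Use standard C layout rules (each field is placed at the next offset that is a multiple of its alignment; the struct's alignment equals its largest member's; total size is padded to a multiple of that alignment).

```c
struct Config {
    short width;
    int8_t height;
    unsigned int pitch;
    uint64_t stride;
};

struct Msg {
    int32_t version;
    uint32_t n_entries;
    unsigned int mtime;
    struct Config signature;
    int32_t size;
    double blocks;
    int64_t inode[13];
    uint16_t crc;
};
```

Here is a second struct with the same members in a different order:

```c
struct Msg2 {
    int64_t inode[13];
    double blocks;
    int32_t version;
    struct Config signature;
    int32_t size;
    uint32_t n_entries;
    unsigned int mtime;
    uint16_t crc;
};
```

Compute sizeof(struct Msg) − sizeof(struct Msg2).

8

Config: 0..2  width  (2B, 2-aligned); 2..3  height  (1B, 1-aligned); 3..4  -- padding (1B); 4..8  pitch  (4B, 4-aligned); 8..16  stride  (8B, 8-aligned); sizeof = 16, alignof = 8
0..4  version  (4B, 4-aligned)
4..8  n_entries  (4B, 4-aligned)
8..12  mtime  (4B, 4-aligned)
12..16  -- padding (4B)
16..32  signature  (16B, 8-aligned)
32..36  size  (4B, 4-aligned)
36..40  -- padding (4B)
40..48  blocks  (8B, 8-aligned)
48..152  inode  (104B, 8-aligned)
152..154  crc  (2B, 2-aligned)
154..160  -- tail padding (6B)
sizeof = 160, alignof = 8
— Msg2 —
0..104  inode  (104B, 8-aligned)
104..112  blocks  (8B, 8-aligned)
112..116  version  (4B, 4-aligned)
116..120  -- padding (4B)
120..136  signature  (16B, 8-aligned)
136..140  size  (4B, 4-aligned)
140..144  n_entries  (4B, 4-aligned)
144..148  mtime  (4B, 4-aligned)
148..150  crc  (2B, 2-aligned)
150..152  -- tail padding (2B)
sizeof = 152, alignof = 8
160 − 152 = 8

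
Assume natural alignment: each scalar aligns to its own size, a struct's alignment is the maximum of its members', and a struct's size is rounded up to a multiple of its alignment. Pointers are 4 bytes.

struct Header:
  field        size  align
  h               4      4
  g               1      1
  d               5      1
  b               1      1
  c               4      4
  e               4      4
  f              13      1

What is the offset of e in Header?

16

@0: h [4B, align 4] → 4
@4: g [1B, align 1] → 5
@5: d [5B, align 1] → 10
@10: b [1B, align 1] → 11
+1 pad (align 4)
@12: c [4B, align 4] → 16
@16: e [4B, align 4] → 20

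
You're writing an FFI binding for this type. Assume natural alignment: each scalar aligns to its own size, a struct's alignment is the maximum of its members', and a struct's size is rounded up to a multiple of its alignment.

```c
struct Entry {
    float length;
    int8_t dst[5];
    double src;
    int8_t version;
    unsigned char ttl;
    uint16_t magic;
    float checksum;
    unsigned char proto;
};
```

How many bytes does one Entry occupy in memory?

40

@0: length [4B, align 4] → 4
@4: dst [5B, align 1] → 9
+7 pad (align 8)
@16: src [8B, align 8] → 24
@24: version [1B, align 1] → 25
@25: ttl [1B, align 1] → 26
@26: magic [2B, align 2] → 28
@28: checksum [4B, align 4] → 32
@32: proto [1B, align 1] → 33
+7 tail pad (align 8)
size 40, align 8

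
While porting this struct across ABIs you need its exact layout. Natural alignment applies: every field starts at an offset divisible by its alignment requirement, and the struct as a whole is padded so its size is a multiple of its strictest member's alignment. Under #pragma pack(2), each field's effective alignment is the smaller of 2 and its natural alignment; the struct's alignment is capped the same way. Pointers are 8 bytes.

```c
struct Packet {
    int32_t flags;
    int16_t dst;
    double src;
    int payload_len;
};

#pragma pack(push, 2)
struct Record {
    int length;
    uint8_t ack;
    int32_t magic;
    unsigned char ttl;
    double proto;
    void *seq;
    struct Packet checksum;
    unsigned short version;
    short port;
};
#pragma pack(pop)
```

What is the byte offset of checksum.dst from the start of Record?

32

Packet: @0: flags [4B, align 4] → 4; @4: dst [2B, align 2] → 6; +2 pad (align 8); @8: src [8B, align 8] → 16; @16: payload_len [4B, align 4] → 20; +4 tail pad (align 8); size 24, align 8
@0: length [4B, align 2] → 4
@4: ack [1B, align 1] → 5
+1 pad (align 2)
@6: magic [4B, align 2] → 10
@10: ttl [1B, align 1] → 11
+1 pad (align 2)
@12: proto [8B, align 2] → 20
@20: seq [8B, align 2] → 28
@28: checksum [24B, align 2] → 52
within Packet: dst at 4
28 + 4 = 32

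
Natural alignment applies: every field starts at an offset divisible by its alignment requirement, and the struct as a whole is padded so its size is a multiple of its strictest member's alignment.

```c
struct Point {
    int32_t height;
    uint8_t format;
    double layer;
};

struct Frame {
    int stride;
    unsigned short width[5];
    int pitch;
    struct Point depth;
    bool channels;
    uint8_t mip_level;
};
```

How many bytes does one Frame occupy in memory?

48

Point: 0..4  height  (4B, 4-aligned); 4..5  format  (1B, 1-aligned); 5..8  -- padding (3B); 8..16  layer  (8B, 8-aligned); sizeof = 16, alignof = 8
0..4  stride  (4B, 4-aligned)
4..14  width  (10B, 2-aligned)
14..16  -- padding (2B)
16..20  pitch  (4B, 4-aligned)
20..24  -- padding (4B)
24..40  depth  (16B, 8-aligned)
40..41  channels  (1B, 1-aligned)
41..42  mip_level  (1B, 1-aligned)
42..48  -- tail padding (6B)
sizeof = 48, alignof = 8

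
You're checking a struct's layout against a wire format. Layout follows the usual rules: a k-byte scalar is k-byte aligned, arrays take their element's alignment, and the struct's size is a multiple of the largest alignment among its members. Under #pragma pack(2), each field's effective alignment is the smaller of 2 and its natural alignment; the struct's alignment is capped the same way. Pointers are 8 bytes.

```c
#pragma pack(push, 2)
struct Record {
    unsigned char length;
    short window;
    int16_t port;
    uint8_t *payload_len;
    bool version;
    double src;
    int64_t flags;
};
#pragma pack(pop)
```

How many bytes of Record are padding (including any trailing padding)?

2

length at 0 (size 1, align 1) → ends 1
pad 1 to align 2 for window
window at 2 (size 2, align 2) → ends 4
port at 4 (size 2, align 2) → ends 6
payload_len at 6 (size 8, align 2) → ends 14
version at 14 (size 1, align 1) → ends 15
pad 1 to align 2 for src
src at 16 (size 8, align 2) → ends 24
flags at 24 (size 8, align 2) → ends 32
total 32 bytes, alignment 2
data bytes 30, size 32 → padding 2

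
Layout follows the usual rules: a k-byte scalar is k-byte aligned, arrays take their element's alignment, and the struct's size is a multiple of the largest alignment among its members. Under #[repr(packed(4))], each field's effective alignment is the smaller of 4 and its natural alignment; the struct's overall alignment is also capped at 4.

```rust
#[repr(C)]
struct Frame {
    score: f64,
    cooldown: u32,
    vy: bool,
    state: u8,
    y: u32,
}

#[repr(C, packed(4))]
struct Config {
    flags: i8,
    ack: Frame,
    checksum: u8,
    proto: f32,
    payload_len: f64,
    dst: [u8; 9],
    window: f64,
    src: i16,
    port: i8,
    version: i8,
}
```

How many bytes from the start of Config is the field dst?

44

Frame: @0: score [8B, align 8] → 8; @8: cooldown [4B, align 4] → 12; @12: vy [1B, align 1] → 13; @13: state [1B, align 1] → 14; +2 pad (align 4); @16: y [4B, align 4] → 20; +4 tail pad (align 8); size 24, align 8
@0: flags [1B, align 1] → 1
+3 pad (align 4)
@4: ack [24B, align 4] → 28
@28: checksum [1B, align 1] → 29
+3 pad (align 4)
@32: proto [4B, align 4] → 36
@36: payload_len [8B, align 4] → 44
@44: dst [9B, align 1] → 53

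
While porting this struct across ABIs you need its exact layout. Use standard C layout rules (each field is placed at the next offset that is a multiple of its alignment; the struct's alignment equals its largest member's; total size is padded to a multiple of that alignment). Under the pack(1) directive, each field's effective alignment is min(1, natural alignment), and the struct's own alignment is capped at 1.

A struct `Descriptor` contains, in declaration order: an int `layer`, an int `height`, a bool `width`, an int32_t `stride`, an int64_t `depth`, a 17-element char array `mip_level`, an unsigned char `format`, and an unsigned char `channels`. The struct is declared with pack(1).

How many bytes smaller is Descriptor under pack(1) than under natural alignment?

8

natural layout:
  0..4  layer  (4B, 4-aligned)
  4..8  height  (4B, 4-aligned)
  8..9  width  (1B, 1-aligned)
  9..12  -- padding (3B)
  12..16  stride  (4B, 4-aligned)
  16..24  depth  (8B, 8-aligned)
  24..41  mip_level  (17B, 1-aligned)
  41..42  format  (1B, 1-aligned)
  42..43  channels  (1B, 1-aligned)
  43..48  -- tail padding (5B)
  sizeof = 48, alignof = 8
packed(1) layout:
  0..4  layer  (4B, 1-aligned)
  4..8  height  (4B, 1-aligned)
  8..9  width  (1B, 1-aligned)
  9..13  stride  (4B, 1-aligned)
  13..21  depth  (8B, 1-aligned)
  21..38  mip_level  (17B, 1-aligned)
  38..39  format  (1B, 1-aligned)
  39..40  channels  (1B, 1-aligned)
  sizeof = 40, alignof = 1
48 − 40 = 8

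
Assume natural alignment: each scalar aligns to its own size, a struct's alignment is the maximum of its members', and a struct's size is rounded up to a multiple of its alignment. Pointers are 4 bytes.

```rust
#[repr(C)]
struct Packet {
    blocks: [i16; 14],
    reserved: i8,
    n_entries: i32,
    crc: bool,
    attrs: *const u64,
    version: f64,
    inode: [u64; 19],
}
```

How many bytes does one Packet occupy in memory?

blocks at 0 (size 28, align 2) → ends 28
reserved at 28 (size 1, align 1) → ends 29
pad 3 to align 4 for n_entries
n_entries at 32 (size 4, align 4) → ends 36
crc at 36 (size 1, align 1) → ends 37
pad 3 to align 4 for attrs
attrs at 40 (size 4, align 4) → ends 44
pad 4 to align 8 for version
version at 48 (size 8, align 8) → ends 56
inode at 56 (size 152, align 8) → ends 208
total 208 bytes, alignment 8

208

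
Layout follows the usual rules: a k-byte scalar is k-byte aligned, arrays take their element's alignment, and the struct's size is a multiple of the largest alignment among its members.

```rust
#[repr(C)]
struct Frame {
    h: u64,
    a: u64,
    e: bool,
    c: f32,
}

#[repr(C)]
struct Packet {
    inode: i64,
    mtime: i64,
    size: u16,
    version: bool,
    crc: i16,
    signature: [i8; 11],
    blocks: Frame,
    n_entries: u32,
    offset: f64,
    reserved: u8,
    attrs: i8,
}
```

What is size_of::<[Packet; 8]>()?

Frame: h at 0 (size 8, align 8) → ends 8; a at 8 (size 8, align 8) → ends 16; e at 16 (size 1, align 1) → ends 17; pad 3 to align 4 for c; c at 20 (size 4, align 4) → ends 24; total 24 bytes, alignment 8
inode at 0 (size 8, align 8) → ends 8
mtime at 8 (size 8, align 8) → ends 16
size at 16 (size 2, align 2) → ends 18
version at 18 (size 1, align 1) → ends 19
pad 1 to align 2 for crc
crc at 20 (size 2, align 2) → ends 22
signature at 22 (size 11, align 1) → ends 33
pad 7 to align 8 for blocks
blocks at 40 (size 24, align 8) → ends 64
n_entries at 64 (size 4, align 4) → ends 68
pad 4 to align 8 for offset
offset at 72 (size 8, align 8) → ends 80
reserved at 80 (size 1, align 1) → ends 81
attrs at 81 (size 1, align 1) → ends 82
tail pad 6 to reach multiple of 8
total 88 bytes, alignment 8
array of 8: 8 × 88 = 704

704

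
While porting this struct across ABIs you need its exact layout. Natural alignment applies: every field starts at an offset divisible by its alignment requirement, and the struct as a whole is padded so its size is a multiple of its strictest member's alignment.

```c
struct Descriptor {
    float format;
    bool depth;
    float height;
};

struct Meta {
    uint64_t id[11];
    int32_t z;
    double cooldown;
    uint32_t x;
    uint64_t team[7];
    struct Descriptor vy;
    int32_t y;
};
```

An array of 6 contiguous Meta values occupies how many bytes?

Descriptor: @0: format [4B, align 4] → 4; @4: depth [1B, align 1] → 5; +3 pad (align 4); @8: height [4B, align 4] → 12; size 12, align 4
@0: id [88B, align 8] → 88
@88: z [4B, align 4] → 92
+4 pad (align 8)
@96: cooldown [8B, align 8] → 104
@104: x [4B, align 4] → 108
+4 pad (align 8)
@112: team [56B, align 8] → 168
@168: vy [12B, align 4] → 180
@180: y [4B, align 4] → 184
size 184, align 8
array of 6: 6 × 184 = 1104

1104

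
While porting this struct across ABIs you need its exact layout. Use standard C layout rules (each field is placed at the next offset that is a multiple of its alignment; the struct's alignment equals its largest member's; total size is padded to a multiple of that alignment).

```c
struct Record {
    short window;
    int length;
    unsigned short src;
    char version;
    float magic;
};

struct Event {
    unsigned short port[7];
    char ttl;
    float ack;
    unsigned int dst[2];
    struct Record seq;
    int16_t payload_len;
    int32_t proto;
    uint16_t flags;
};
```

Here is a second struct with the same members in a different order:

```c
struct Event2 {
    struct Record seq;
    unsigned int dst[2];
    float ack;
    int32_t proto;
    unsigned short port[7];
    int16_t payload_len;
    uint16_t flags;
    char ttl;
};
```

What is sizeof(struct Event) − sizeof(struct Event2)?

Record: window at 0 (size 2, align 2) → ends 2; pad 2 to align 4 for length; length at 4 (size 4, align 4) → ends 8; src at 8 (size 2, align 2) → ends 10; version at 10 (size 1, align 1) → ends 11; pad 1 to align 4 for magic; magic at 12 (size 4, align 4) → ends 16; total 16 bytes, alignment 4
port at 0 (size 14, align 2) → ends 14
ttl at 14 (size 1, align 1) → ends 15
pad 1 to align 4 for ack
ack at 16 (size 4, align 4) → ends 20
dst at 20 (size 8, align 4) → ends 28
seq at 28 (size 16, align 4) → ends 44
payload_len at 44 (size 2, align 2) → ends 46
pad 2 to align 4 for proto
proto at 48 (size 4, align 4) → ends 52
flags at 52 (size 2, align 2) → ends 54
tail pad 2 to reach multiple of 4
total 56 bytes, alignment 4
— Event2 —
seq at 0 (size 16, align 4) → ends 16
dst at 16 (size 8, align 4) → ends 24
ack at 24 (size 4, align 4) → ends 28
proto at 28 (size 4, align 4) → ends 32
port at 32 (size 14, align 2) → ends 46
payload_len at 46 (size 2, align 2) → ends 48
flags at 48 (size 2, align 2) → ends 50
ttl at 50 (size 1, align 1) → ends 51
tail pad 1 to reach multiple of 4
total 52 bytes, alignment 4
56 − 52 = 4

4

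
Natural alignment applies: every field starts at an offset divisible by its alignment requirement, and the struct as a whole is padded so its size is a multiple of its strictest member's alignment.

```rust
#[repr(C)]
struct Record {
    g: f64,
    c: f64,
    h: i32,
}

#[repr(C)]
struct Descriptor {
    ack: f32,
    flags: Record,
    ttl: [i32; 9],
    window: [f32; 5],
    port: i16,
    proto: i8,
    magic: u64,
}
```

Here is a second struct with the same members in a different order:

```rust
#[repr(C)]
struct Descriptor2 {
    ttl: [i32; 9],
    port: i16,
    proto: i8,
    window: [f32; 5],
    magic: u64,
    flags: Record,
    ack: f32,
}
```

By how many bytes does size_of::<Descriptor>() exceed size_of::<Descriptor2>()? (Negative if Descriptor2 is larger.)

0

Record: @0: g [8B, align 8] → 8; @8: c [8B, align 8] → 16; @16: h [4B, align 4] → 20; +4 tail pad (align 8); size 24, align 8
@0: ack [4B, align 4] → 4
+4 pad (align 8)
@8: flags [24B, align 8] → 32
@32: ttl [36B, align 4] → 68
@68: window [20B, align 4] → 88
@88: port [2B, align 2] → 90
@90: proto [1B, align 1] → 91
+5 pad (align 8)
@96: magic [8B, align 8] → 104
size 104, align 8
— Descriptor2 —
@0: ttl [36B, align 4] → 36
@36: port [2B, align 2] → 38
@38: proto [1B, align 1] → 39
+1 pad (align 4)
@40: window [20B, align 4] → 60
+4 pad (align 8)
@64: magic [8B, align 8] → 72
@72: flags [24B, align 8] → 96
@96: ack [4B, align 4] → 100
+4 tail pad (align 8)
size 104, align 8
104 − 104 = 0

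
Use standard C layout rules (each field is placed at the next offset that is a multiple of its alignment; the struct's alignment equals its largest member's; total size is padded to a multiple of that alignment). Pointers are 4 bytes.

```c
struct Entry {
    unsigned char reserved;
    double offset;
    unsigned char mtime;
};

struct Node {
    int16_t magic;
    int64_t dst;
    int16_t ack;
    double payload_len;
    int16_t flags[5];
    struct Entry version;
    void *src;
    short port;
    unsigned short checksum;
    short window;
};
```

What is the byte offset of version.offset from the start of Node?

56

Entry: @0: reserved [1B, align 1] → 1; +7 pad (align 8); @8: offset [8B, align 8] → 16; @16: mtime [1B, align 1] → 17; +7 tail pad (align 8); size 24, align 8
@0: magic [2B, align 2] → 2
+6 pad (align 8)
@8: dst [8B, align 8] → 16
@16: ack [2B, align 2] → 18
+6 pad (align 8)
@24: payload_len [8B, align 8] → 32
@32: flags [10B, align 2] → 42
+6 pad (align 8)
@48: version [24B, align 8] → 72
within Entry: offset at 8
48 + 8 = 56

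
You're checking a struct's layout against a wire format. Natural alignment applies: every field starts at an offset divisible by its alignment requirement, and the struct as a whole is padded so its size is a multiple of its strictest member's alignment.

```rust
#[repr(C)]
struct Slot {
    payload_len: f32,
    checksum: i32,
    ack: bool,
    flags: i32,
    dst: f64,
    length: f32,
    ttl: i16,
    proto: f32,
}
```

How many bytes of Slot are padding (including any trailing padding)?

payload_len at 0 (size 4, align 4) → ends 4
checksum at 4 (size 4, align 4) → ends 8
ack at 8 (size 1, align 1) → ends 9
pad 3 to align 4 for flags
flags at 12 (size 4, align 4) → ends 16
dst at 16 (size 8, align 8) → ends 24
length at 24 (size 4, align 4) → ends 28
ttl at 28 (size 2, align 2) → ends 30
pad 2 to align 4 for proto
proto at 32 (size 4, align 4) → ends 36
tail pad 4 to reach multiple of 8
total 40 bytes, alignment 8
data bytes 31, size 40 → padding 9

9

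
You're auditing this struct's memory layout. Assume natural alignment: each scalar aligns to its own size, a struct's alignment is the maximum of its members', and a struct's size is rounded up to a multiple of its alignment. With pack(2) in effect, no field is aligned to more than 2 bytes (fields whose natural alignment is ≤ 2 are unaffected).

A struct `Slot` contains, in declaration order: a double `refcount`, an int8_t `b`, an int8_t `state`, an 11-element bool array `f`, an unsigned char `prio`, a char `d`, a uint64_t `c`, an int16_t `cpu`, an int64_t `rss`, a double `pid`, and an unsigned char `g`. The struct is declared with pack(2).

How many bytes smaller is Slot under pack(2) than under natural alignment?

natural layout:
  @0: refcount [8B, align 8] → 8
  @8: b [1B, align 1] → 9
  @9: state [1B, align 1] → 10
  @10: f [11B, align 1] → 21
  @21: prio [1B, align 1] → 22
  @22: d [1B, align 1] → 23
  +1 pad (align 8)
  @24: c [8B, align 8] → 32
  @32: cpu [2B, align 2] → 34
  +6 pad (align 8)
  @40: rss [8B, align 8] → 48
  @48: pid [8B, align 8] → 56
  @56: g [1B, align 1] → 57
  +7 tail pad (align 8)
  size 64, align 8
packed(2) layout:
  @0: refcount [8B, align 2] → 8
  @8: b [1B, align 1] → 9
  @9: state [1B, align 1] → 10
  @10: f [11B, align 1] → 21
  @21: prio [1B, align 1] → 22
  @22: d [1B, align 1] → 23
  +1 pad (align 2)
  @24: c [8B, align 2] → 32
  @32: cpu [2B, align 2] → 34
  @34: rss [8B, align 2] → 42
  @42: pid [8B, align 2] → 50
  @50: g [1B, align 1] → 51
  +1 tail pad (align 2)
  size 52, align 2
64 − 52 = 12

12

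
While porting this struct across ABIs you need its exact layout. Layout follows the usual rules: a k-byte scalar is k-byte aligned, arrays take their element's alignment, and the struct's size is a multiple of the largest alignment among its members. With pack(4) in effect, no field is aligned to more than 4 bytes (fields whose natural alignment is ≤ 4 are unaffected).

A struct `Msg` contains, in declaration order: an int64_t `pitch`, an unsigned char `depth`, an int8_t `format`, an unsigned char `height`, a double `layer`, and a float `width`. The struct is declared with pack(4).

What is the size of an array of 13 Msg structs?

312

pitch at 0 (size 8, align 4) → ends 8
depth at 8 (size 1, align 1) → ends 9
format at 9 (size 1, align 1) → ends 10
height at 10 (size 1, align 1) → ends 11
pad 1 to align 4 for layer
layer at 12 (size 8, align 4) → ends 20
width at 20 (size 4, align 4) → ends 24
total 24 bytes, alignment 4
array of 13: 13 × 24 = 312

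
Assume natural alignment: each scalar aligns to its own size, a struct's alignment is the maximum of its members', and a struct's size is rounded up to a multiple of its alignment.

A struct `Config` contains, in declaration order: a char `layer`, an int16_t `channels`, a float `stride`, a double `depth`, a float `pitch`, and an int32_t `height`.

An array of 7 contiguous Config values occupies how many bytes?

0..1  layer  (1B, 1-aligned)
1..2  -- padding (1B)
2..4  channels  (2B, 2-aligned)
4..8  stride  (4B, 4-aligned)
8..16  depth  (8B, 8-aligned)
16..20  pitch  (4B, 4-aligned)
20..24  height  (4B, 4-aligned)
sizeof = 24, alignof = 8
array of 7: 7 × 24 = 168

168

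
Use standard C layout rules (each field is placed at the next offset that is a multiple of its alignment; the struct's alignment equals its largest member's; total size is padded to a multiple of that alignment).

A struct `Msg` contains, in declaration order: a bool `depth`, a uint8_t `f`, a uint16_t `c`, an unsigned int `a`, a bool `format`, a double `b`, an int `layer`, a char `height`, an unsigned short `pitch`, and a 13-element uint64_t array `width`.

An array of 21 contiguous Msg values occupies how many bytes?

2856

0..1  depth  (1B, 1-aligned)
1..2  f  (1B, 1-aligned)
2..4  c  (2B, 2-aligned)
4..8  a  (4B, 4-aligned)
8..9  format  (1B, 1-aligned)
9..16  -- padding (7B)
16..24  b  (8B, 8-aligned)
24..28  layer  (4B, 4-aligned)
28..29  height  (1B, 1-aligned)
29..30  -- padding (1B)
30..32  pitch  (2B, 2-aligned)
32..136  width  (104B, 8-aligned)
sizeof = 136, alignof = 8
array of 21: 21 × 136 = 2856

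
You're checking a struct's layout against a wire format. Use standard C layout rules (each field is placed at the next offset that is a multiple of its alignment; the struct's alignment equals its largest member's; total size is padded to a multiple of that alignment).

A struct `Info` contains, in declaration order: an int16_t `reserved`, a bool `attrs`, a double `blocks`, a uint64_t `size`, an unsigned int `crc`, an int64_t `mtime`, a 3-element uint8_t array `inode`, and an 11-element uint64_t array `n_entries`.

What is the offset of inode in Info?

@0: reserved [2B, align 2] → 2
@2: attrs [1B, align 1] → 3
+5 pad (align 8)
@8: blocks [8B, align 8] → 16
@16: size [8B, align 8] → 24
@24: crc [4B, align 4] → 28
+4 pad (align 8)
@32: mtime [8B, align 8] → 40
@40: inode [3B, align 1] → 43

40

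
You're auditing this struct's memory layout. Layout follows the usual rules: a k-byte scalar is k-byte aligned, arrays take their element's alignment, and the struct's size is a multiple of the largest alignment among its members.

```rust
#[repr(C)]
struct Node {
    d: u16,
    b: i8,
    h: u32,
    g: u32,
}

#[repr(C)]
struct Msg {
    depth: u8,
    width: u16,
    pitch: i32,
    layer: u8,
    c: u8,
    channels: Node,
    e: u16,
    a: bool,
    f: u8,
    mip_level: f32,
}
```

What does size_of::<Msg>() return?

Node: d at 0 (size 2, align 2) → ends 2; b at 2 (size 1, align 1) → ends 3; pad 1 to align 4 for h; h at 4 (size 4, align 4) → ends 8; g at 8 (size 4, align 4) → ends 12; total 12 bytes, alignment 4
depth at 0 (size 1, align 1) → ends 1
pad 1 to align 2 for width
width at 2 (size 2, align 2) → ends 4
pitch at 4 (size 4, align 4) → ends 8
layer at 8 (size 1, align 1) → ends 9
c at 9 (size 1, align 1) → ends 10
pad 2 to align 4 for channels
channels at 12 (size 12, align 4) → ends 24
e at 24 (size 2, align 2) → ends 26
a at 26 (size 1, align 1) → ends 27
f at 27 (size 1, align 1) → ends 28
mip_level at 28 (size 4, align 4) → ends 32
total 32 bytes, alignment 4

32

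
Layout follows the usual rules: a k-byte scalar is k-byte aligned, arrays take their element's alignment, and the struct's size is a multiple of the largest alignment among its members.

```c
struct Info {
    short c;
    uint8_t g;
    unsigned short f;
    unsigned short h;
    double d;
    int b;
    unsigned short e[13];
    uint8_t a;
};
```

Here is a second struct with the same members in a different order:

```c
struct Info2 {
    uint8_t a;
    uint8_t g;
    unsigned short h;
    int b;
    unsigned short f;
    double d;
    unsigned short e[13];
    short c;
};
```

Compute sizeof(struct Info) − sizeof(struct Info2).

c at 0 (size 2, align 2) → ends 2
g at 2 (size 1, align 1) → ends 3
pad 1 to align 2 for f
f at 4 (size 2, align 2) → ends 6
h at 6 (size 2, align 2) → ends 8
d at 8 (size 8, align 8) → ends 16
b at 16 (size 4, align 4) → ends 20
e at 20 (size 26, align 2) → ends 46
a at 46 (size 1, align 1) → ends 47
tail pad 1 to reach multiple of 8
total 48 bytes, alignment 8
— Info2 —
a at 0 (size 1, align 1) → ends 1
g at 1 (size 1, align 1) → ends 2
h at 2 (size 2, align 2) → ends 4
b at 4 (size 4, align 4) → ends 8
f at 8 (size 2, align 2) → ends 10
pad 6 to align 8 for d
d at 16 (size 8, align 8) → ends 24
e at 24 (size 26, align 2) → ends 50
c at 50 (size 2, align 2) → ends 52
tail pad 4 to reach multiple of 8
total 56 bytes, alignment 8
48 − 56 = -8

-8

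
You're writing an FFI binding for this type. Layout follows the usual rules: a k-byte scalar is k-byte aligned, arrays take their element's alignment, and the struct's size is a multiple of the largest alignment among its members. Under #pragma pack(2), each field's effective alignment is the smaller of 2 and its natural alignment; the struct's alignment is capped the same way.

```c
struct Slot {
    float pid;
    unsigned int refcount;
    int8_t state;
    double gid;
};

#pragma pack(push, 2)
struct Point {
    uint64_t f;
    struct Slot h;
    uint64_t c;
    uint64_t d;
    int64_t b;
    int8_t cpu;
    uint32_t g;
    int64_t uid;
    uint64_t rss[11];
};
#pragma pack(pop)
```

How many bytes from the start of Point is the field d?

Slot: @0: pid [4B, align 4] → 4; @4: refcount [4B, align 4] → 8; @8: state [1B, align 1] → 9; +7 pad (align 8); @16: gid [8B, align 8] → 24; size 24, align 8
@0: f [8B, align 2] → 8
@8: h [24B, align 2] → 32
@32: c [8B, align 2] → 40
@40: d [8B, align 2] → 48

40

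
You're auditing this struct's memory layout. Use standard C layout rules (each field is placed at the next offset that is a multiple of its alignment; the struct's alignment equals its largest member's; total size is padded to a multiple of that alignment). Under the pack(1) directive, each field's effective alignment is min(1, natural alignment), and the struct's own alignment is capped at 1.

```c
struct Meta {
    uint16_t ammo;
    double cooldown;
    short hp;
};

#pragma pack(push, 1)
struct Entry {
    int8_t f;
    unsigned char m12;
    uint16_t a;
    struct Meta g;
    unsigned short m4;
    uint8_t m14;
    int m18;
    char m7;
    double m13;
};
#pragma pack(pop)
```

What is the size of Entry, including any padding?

44 bytes

Meta: ammo at 0 (size 2, align 2) → ends 2; pad 6 to align 8 for cooldown; cooldown at 8 (size 8, align 8) → ends 16; hp at 16 (size 2, align 2) → ends 18; tail pad 6 to reach multiple of 8; total 24 bytes, alignment 8
f at 0 (size 1, align 1) → ends 1
m12 at 1 (size 1, align 1) → ends 2
a at 2 (size 2, align 1) → ends 4
g at 4 (size 24, align 1) → ends 28
m4 at 28 (size 2, align 1) → ends 30
m14 at 30 (size 1, align 1) → ends 31
m18 at 31 (size 4, align 1) → ends 35
m7 at 35 (size 1, align 1) → ends 36
m13 at 36 (size 8, align 1) → ends 44
total 44 bytes, alignment 1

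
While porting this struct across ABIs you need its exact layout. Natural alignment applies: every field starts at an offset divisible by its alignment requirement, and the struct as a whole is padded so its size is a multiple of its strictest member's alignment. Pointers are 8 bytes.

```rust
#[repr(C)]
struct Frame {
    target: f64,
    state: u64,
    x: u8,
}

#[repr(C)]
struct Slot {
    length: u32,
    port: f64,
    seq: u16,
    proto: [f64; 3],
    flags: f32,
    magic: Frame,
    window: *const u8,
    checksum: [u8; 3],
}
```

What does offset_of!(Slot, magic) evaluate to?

56

Frame: target at 0 (size 8, align 8) → ends 8; state at 8 (size 8, align 8) → ends 16; x at 16 (size 1, align 1) → ends 17; tail pad 7 to reach multiple of 8; total 24 bytes, alignment 8
length at 0 (size 4, align 4) → ends 4
pad 4 to align 8 for port
port at 8 (size 8, align 8) → ends 16
seq at 16 (size 2, align 2) → ends 18
pad 6 to align 8 for proto
proto at 24 (size 24, align 8) → ends 48
flags at 48 (size 4, align 4) → ends 52
pad 4 to align 8 for magic
magic at 56 (size 24, align 8) → ends 80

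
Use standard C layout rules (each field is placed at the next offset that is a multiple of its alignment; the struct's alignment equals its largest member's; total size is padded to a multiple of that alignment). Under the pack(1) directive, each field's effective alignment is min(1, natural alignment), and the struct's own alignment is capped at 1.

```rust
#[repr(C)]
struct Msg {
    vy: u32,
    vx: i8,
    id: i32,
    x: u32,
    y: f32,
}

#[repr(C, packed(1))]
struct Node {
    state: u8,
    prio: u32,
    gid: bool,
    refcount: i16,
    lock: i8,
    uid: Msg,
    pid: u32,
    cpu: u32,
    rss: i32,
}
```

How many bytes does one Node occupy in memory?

Msg: vy at 0 (size 4, align 4) → ends 4; vx at 4 (size 1, align 1) → ends 5; pad 3 to align 4 for id; id at 8 (size 4, align 4) → ends 12; x at 12 (size 4, align 4) → ends 16; y at 16 (size 4, align 4) → ends 20; total 20 bytes, alignment 4
state at 0 (size 1, align 1) → ends 1
prio at 1 (size 4, align 1) → ends 5
gid at 5 (size 1, align 1) → ends 6
refcount at 6 (size 2, align 1) → ends 8
lock at 8 (size 1, align 1) → ends 9
uid at 9 (size 20, align 1) → ends 29
pid at 29 (size 4, align 1) → ends 33
cpu at 33 (size 4, align 1) → ends 37
rss at 37 (size 4, align 1) → ends 41
total 41 bytes, alignment 1

41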